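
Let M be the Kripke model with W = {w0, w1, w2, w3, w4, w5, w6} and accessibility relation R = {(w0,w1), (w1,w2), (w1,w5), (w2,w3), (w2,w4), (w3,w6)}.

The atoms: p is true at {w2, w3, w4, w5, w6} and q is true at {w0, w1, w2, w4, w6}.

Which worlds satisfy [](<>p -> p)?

w0: successors {w1}; <>p -> p there: w1:F. ✗
w1: successors {w2, w5}; <>p -> p there: w2:T, w5:T. ✓
w2: successors {w3, w4}; <>p -> p there: w3:T, w4:T. ✓
w3: successors {w6}; <>p -> p there: w6:T. ✓
w4: no successors, so [](<>p -> p) holds vacuously. ✓
w5: no successors, so [](<>p -> p) holds vacuously. ✓
w6: no successors, so [](<>p -> p) holds vacuously. ✓

{w1, w2, w3, w4, w5, w6}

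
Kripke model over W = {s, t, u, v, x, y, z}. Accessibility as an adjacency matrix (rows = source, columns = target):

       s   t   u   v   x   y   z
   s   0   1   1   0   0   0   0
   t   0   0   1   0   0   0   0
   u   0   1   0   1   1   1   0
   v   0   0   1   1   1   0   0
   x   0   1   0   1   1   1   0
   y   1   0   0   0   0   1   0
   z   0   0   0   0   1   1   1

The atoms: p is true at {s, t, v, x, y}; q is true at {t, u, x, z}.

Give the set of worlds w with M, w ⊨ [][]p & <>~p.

s: [][]p is F, <>~p is T. ✗
t: [][]p is T, <>~p is T. ✓
u: [][]p is F, <>~p is F. ✗
v: [][]p is F, <>~p is T. ✗
x: [][]p is F, <>~p is F. ✗
y: [][]p is F, <>~p is F. ✗
z: [][]p is F, <>~p is T. ✗

{t}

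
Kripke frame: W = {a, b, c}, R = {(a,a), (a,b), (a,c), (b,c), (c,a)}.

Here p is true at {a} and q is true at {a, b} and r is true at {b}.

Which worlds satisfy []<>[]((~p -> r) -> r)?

a: successors {a, b, c}; <>[]((~p -> r) -> r) there: a:T, b:F, c:F. ✗
b: successors {c}; <>[]((~p -> r) -> r) there: c:F. ✗
c: successors {a}; <>[]((~p -> r) -> r) there: a:T. ✓

{c}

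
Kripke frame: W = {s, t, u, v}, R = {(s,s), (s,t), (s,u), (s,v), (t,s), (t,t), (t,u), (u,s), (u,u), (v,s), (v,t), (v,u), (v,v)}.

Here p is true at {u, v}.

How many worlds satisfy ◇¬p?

4

s: successors {s, t, u, v}; ¬p there: s:T, t:T, u:F, v:F. ✓
t: successors {s, t, u}; ¬p there: s:T, t:T, u:F. ✓
u: successors {s, u}; ¬p there: s:T, u:F. ✓
v: successors {s, t, u, v}; ¬p there: s:T, t:T, u:F, v:F. ✓
Satisfying worlds: {s, t, u, v}.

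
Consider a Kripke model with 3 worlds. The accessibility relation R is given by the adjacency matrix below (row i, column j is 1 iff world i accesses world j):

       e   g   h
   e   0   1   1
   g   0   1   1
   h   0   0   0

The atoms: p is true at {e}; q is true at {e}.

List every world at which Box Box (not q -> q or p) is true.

{h}

e: successors {g, h}; Box (not q -> q or p) there: g:F, h:T. ✗
g: successors {g, h}; Box (not q -> q or p) there: g:F, h:T. ✗
h: no successors, so Box Box (not q -> q or p) holds vacuously. ✓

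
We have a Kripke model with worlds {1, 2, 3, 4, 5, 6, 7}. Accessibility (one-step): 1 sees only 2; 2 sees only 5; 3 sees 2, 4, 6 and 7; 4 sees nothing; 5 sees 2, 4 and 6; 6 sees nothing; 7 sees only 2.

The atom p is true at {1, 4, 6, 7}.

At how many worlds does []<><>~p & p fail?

1: []<><>~p is T, p is T. ✓
2: []<><>~p is T, p is F. ✗
3: []<><>~p is F, p is F. ✗
4: []<><>~p is T, p is T. ✓
5: []<><>~p is F, p is F. ✗
6: []<><>~p is T, p is T. ✓
7: []<><>~p is T, p is T. ✓
Satisfying worlds: {1, 4, 6, 7}.
So []<><>~p & p fails at the other 3 worlds.

3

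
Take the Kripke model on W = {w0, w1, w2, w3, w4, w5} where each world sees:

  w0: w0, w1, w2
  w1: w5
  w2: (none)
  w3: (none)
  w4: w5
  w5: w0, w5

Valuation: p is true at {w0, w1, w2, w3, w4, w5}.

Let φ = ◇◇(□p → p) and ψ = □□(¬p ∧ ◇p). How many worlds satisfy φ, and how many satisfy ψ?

For ◇◇(□p → p):
w0: successors {w0, w1, w2}; ◇(□p → p) there: w0:T, w1:T, w2:F. ✓
w1: successors {w5}; ◇(□p → p) there: w5:T. ✓
w2: no successors, so ◇◇(□p → p) fails. ✗
w3: no successors, so ◇◇(□p → p) fails. ✗
w4: successors {w5}; ◇(□p → p) there: w5:T. ✓
w5: successors {w0, w5}; ◇(□p → p) there: w0:T, w5:T. ✓
— 4 worlds.
For □□(¬p ∧ ◇p):
w0: successors {w0, w1, w2}; □(¬p ∧ ◇p) there: w0:F, w1:F, w2:T. ✗
w1: successors {w5}; □(¬p ∧ ◇p) there: w5:F. ✗
w2: no successors, so □□(¬p ∧ ◇p) holds vacuously. ✓
w3: no successors, so □□(¬p ∧ ◇p) holds vacuously. ✓
w4: successors {w5}; □(¬p ∧ ◇p) there: w5:F. ✗
w5: successors {w0, w5}; □(¬p ∧ ◇p) there: w0:F, w5:F. ✗
— 2 worlds.

4 and 2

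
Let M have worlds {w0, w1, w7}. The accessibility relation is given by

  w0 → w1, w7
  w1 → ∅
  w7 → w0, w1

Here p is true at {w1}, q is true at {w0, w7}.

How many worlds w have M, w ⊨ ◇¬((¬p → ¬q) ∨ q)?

0

w0: successors {w1, w7}; ¬((¬p → ¬q) ∨ q) there: w1:F, w7:F. ✗
w1: no successors, so ◇¬((¬p → ¬q) ∨ q) fails. ✗
w7: successors {w0, w1}; ¬((¬p → ¬q) ∨ q) there: w0:F, w1:F. ✗
Satisfying worlds: ∅.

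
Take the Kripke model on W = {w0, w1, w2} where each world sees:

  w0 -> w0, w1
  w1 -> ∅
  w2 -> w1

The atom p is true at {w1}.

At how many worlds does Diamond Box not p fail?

1

w0: successors {w0, w1}; Box not p there: w0:F, w1:T. ✓
w1: no successors, so Diamond Box not p fails. ✗
w2: successors {w1}; Box not p there: w1:T. ✓
Satisfying worlds: {w0, w2}.
So Diamond Box not p fails at the other 1 world.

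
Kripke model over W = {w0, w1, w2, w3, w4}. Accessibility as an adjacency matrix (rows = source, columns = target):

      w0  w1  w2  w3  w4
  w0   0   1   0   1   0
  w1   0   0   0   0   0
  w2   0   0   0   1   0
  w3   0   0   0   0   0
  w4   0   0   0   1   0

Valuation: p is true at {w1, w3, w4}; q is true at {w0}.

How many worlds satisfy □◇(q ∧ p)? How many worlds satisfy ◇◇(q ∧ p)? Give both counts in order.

For □◇(q ∧ p):
w0: successors {w1, w3}; ◇(q ∧ p) there: w1:F, w3:F. ✗
w1: no successors, so □◇(q ∧ p) holds vacuously. ✓
w2: successors {w3}; ◇(q ∧ p) there: w3:F. ✗
w3: no successors, so □◇(q ∧ p) holds vacuously. ✓
w4: successors {w3}; ◇(q ∧ p) there: w3:F. ✗
— 2 worlds.
For ◇◇(q ∧ p):
w0: successors {w1, w3}; ◇(q ∧ p) there: w1:F, w3:F. ✗
w1: no successors, so ◇◇(q ∧ p) fails. ✗
w2: successors {w3}; ◇(q ∧ p) there: w3:F. ✗
w3: no successors, so ◇◇(q ∧ p) fails. ✗
w4: successors {w3}; ◇(q ∧ p) there: w3:F. ✗
— 0 worlds.

2 and 0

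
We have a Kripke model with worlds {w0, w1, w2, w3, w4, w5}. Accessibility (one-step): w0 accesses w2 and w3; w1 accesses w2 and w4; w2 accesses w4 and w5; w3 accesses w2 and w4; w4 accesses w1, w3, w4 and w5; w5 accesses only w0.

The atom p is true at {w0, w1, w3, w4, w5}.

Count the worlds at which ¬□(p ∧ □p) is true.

5

w0: □(p ∧ □p) is F. ✓
w1: □(p ∧ □p) is F. ✓
w2: □(p ∧ □p) is T. ✗
w3: □(p ∧ □p) is F. ✓
w4: □(p ∧ □p) is F. ✓
w5: □(p ∧ □p) is F. ✓
Satisfying worlds: {w0, w1, w3, w4, w5}.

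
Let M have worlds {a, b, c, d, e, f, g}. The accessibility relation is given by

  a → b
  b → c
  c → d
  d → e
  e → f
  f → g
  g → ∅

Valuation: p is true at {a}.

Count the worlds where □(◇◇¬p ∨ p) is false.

2

a: successors {b}; ◇◇¬p ∨ p there: b:T. ✓
b: successors {c}; ◇◇¬p ∨ p there: c:T. ✓
c: successors {d}; ◇◇¬p ∨ p there: d:T. ✓
d: successors {e}; ◇◇¬p ∨ p there: e:T. ✓
e: successors {f}; ◇◇¬p ∨ p there: f:F. ✗
f: successors {g}; ◇◇¬p ∨ p there: g:F. ✗
g: no successors, so □(◇◇¬p ∨ p) holds vacuously. ✓
Satisfying worlds: {a, b, c, d, g}.
So □(◇◇¬p ∨ p) fails at the other 2 worlds.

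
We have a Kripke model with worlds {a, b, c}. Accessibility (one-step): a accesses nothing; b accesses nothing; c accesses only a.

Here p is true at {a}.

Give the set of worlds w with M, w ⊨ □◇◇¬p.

{a, b}

a: no successors, so □◇◇¬p holds vacuously. ✓
b: no successors, so □◇◇¬p holds vacuously. ✓
c: successors {a}; ◇◇¬p there: a:F. ✗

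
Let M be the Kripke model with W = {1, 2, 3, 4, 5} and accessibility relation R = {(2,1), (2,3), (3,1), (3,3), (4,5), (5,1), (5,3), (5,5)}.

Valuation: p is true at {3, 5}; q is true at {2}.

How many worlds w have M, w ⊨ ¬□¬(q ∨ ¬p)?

3

1: □¬(q ∨ ¬p) is T. ✗
2: □¬(q ∨ ¬p) is F. ✓
3: □¬(q ∨ ¬p) is F. ✓
4: □¬(q ∨ ¬p) is T. ✗
5: □¬(q ∨ ¬p) is F. ✓
Satisfying worlds: {2, 3, 5}.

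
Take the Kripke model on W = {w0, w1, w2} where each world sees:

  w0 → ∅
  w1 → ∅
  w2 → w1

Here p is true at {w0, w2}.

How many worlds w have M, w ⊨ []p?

2

w0: no successors, so []p holds vacuously. ✓
w1: no successors, so []p holds vacuously. ✓
w2: successors {w1}; p there: w1:F. ✗
Satisfying worlds: {w0, w1}.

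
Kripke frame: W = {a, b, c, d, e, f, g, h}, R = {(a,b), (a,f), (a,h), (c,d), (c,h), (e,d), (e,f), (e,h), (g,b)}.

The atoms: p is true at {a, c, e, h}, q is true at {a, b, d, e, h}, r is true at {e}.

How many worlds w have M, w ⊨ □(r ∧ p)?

a: successors {b, f, h}; r ∧ p there: b:F, f:F, h:F. ✗
b: no successors, so □(r ∧ p) holds vacuously. ✓
c: successors {d, h}; r ∧ p there: d:F, h:F. ✗
d: no successors, so □(r ∧ p) holds vacuously. ✓
e: successors {d, f, h}; r ∧ p there: d:F, f:F, h:F. ✗
f: no successors, so □(r ∧ p) holds vacuously. ✓
g: successors {b}; r ∧ p there: b:F. ✗
h: no successors, so □(r ∧ p) holds vacuously. ✓
Satisfying worlds: {b, d, f, h}.

4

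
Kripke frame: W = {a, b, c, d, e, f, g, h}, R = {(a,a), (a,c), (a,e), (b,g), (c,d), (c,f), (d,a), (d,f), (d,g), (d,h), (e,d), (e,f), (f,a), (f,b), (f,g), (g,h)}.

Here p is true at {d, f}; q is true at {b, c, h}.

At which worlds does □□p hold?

a: successors {a, c, e}; □p there: a:F, c:T, e:T. ✗
b: successors {g}; □p there: g:F. ✗
c: successors {d, f}; □p there: d:F, f:F. ✗
d: successors {a, f, g, h}; □p there: a:F, f:F, g:F, h:T. ✗
e: successors {d, f}; □p there: d:F, f:F. ✗
f: successors {a, b, g}; □p there: a:F, b:F, g:F. ✗
g: successors {h}; □p there: h:T. ✓
h: no successors, so □□p holds vacuously. ✓

{g, h}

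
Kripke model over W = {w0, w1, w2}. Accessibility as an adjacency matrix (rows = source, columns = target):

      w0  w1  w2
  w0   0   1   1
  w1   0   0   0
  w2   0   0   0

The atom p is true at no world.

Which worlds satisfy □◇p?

{w1, w2}

w0: successors {w1, w2}; ◇p there: w1:F, w2:F. ✗
w1: no successors, so □◇p holds vacuously. ✓
w2: no successors, so □◇p holds vacuously. ✓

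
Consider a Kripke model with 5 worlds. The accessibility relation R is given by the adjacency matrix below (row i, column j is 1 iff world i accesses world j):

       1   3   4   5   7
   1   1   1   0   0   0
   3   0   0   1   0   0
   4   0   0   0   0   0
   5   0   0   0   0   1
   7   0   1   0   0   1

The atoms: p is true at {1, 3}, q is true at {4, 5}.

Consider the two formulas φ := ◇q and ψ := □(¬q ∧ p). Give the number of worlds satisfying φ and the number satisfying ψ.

1 and 2

For ◇q:
1: successors {1, 3}; q there: 1:F, 3:F. ✗
3: successors {4}; q there: 4:T. ✓
4: no successors, so ◇q fails. ✗
5: successors {7}; q there: 7:F. ✗
7: successors {3, 7}; q there: 3:F, 7:F. ✗
— 1 world.
For □(¬q ∧ p):
1: successors {1, 3}; ¬q ∧ p there: 1:T, 3:T. ✓
3: successors {4}; ¬q ∧ p there: 4:F. ✗
4: no successors, so □(¬q ∧ p) holds vacuously. ✓
5: successors {7}; ¬q ∧ p there: 7:F. ✗
7: successors {3, 7}; ¬q ∧ p there: 3:T, 7:F. ✗
— 2 worlds.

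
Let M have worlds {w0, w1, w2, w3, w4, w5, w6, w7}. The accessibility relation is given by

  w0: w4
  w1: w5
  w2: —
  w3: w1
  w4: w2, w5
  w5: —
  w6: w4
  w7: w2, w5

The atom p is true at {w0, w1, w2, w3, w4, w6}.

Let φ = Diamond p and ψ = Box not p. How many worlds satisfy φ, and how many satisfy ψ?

5 and 3

For Diamond p:
w0: successors {w4}; p there: w4:T. ✓
w1: successors {w5}; p there: w5:F. ✗
w2: no successors, so Diamond p fails. ✗
w3: successors {w1}; p there: w1:T. ✓
w4: successors {w2, w5}; p there: w2:T, w5:F. ✓
w5: no successors, so Diamond p fails. ✗
w6: successors {w4}; p there: w4:T. ✓
w7: successors {w2, w5}; p there: w2:T, w5:F. ✓
— 5 worlds.
For Box not p:
w0: successors {w4}; not p there: w4:F. ✗
w1: successors {w5}; not p there: w5:T. ✓
w2: no successors, so Box not p holds vacuously. ✓
w3: successors {w1}; not p there: w1:F. ✗
w4: successors {w2, w5}; not p there: w2:F, w5:T. ✗
w5: no successors, so Box not p holds vacuously. ✓
w6: successors {w4}; not p there: w4:F. ✗
w7: successors {w2, w5}; not p there: w2:F, w5:T. ✗
— 3 worlds.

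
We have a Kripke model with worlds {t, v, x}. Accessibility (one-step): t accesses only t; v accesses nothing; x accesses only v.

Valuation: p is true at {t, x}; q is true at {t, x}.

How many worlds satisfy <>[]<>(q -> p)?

t: successors {t}; []<>(q -> p) there: t:T. ✓
v: no successors, so <>[]<>(q -> p) fails. ✗
x: successors {v}; []<>(q -> p) there: v:T. ✓
Satisfying worlds: {t, x}.

2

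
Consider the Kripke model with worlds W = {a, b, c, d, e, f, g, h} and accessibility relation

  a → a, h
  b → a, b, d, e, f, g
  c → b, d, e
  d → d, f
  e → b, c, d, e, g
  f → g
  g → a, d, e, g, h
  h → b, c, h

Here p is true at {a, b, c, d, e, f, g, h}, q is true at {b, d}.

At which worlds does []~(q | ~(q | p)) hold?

{a, f}

a: successors {a, h}; ~(q | ~(q | p)) there: a:T, h:T. ✓
b: successors {a, b, d, e, f, g}; ~(q | ~(q | p)) there: a:T, b:F, d:F, e:T, f:T, g:T. ✗
c: successors {b, d, e}; ~(q | ~(q | p)) there: b:F, d:F, e:T. ✗
d: successors {d, f}; ~(q | ~(q | p)) there: d:F, f:T. ✗
e: successors {b, c, d, e, g}; ~(q | ~(q | p)) there: b:F, c:T, d:F, e:T, g:T. ✗
f: successors {g}; ~(q | ~(q | p)) there: g:T. ✓
g: successors {a, d, e, g, h}; ~(q | ~(q | p)) there: a:T, d:F, e:T, g:T, h:T. ✗
h: successors {b, c, h}; ~(q | ~(q | p)) there: b:F, c:T, h:T. ✗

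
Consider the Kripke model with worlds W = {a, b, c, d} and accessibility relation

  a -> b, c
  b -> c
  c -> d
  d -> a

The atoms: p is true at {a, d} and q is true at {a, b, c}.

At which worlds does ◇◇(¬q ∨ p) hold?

{a, b, c}

a: successors {b, c}; ◇(¬q ∨ p) there: b:F, c:T. ✓
b: successors {c}; ◇(¬q ∨ p) there: c:T. ✓
c: successors {d}; ◇(¬q ∨ p) there: d:T. ✓
d: successors {a}; ◇(¬q ∨ p) there: a:F. ✗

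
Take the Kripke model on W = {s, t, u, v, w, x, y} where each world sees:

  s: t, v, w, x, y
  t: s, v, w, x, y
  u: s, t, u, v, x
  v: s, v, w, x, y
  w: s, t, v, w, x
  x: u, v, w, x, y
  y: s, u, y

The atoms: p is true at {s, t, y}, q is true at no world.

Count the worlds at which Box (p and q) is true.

0

s: successors {t, v, w, x, y}; p and q there: t:F, v:F, w:F, x:F, y:F. ✗
t: successors {s, v, w, x, y}; p and q there: s:F, v:F, w:F, x:F, y:F. ✗
u: successors {s, t, u, v, x}; p and q there: s:F, t:F, u:F, v:F, x:F. ✗
v: successors {s, v, w, x, y}; p and q there: s:F, v:F, w:F, x:F, y:F. ✗
w: successors {s, t, v, w, x}; p and q there: s:F, t:F, v:F, w:F, x:F. ✗
x: successors {u, v, w, x, y}; p and q there: u:F, v:F, w:F, x:F, y:F. ✗
y: successors {s, u, y}; p and q there: s:F, u:F, y:F. ✗
Satisfying worlds: ∅.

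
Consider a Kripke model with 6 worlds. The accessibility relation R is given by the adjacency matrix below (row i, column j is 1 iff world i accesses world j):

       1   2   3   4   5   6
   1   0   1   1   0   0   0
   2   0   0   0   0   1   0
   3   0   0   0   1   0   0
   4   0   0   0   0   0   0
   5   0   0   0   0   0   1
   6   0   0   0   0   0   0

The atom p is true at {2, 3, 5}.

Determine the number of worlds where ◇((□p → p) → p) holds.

1: successors {2, 3}; (□p → p) → p there: 2:T, 3:T. ✓
2: successors {5}; (□p → p) → p there: 5:T. ✓
3: successors {4}; (□p → p) → p there: 4:T. ✓
4: no successors, so ◇((□p → p) → p) fails. ✗
5: successors {6}; (□p → p) → p there: 6:T. ✓
6: no successors, so ◇((□p → p) → p) fails. ✗
Satisfying worlds: {1, 2, 3, 5}.

4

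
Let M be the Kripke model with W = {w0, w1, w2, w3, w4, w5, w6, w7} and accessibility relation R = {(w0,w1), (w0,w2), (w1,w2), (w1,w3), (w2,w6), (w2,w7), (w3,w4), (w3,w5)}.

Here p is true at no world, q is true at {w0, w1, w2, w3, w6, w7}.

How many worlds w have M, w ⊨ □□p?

w0: successors {w1, w2}; □p there: w1:F, w2:F. ✗
w1: successors {w2, w3}; □p there: w2:F, w3:F. ✗
w2: successors {w6, w7}; □p there: w6:T, w7:T. ✓
w3: successors {w4, w5}; □p there: w4:T, w5:T. ✓
w4: no successors, so □□p holds vacuously. ✓
w5: no successors, so □□p holds vacuously. ✓
w6: no successors, so □□p holds vacuously. ✓
w7: no successors, so □□p holds vacuously. ✓
Satisfying worlds: {w2, w3, w4, w5, w6, w7}.

6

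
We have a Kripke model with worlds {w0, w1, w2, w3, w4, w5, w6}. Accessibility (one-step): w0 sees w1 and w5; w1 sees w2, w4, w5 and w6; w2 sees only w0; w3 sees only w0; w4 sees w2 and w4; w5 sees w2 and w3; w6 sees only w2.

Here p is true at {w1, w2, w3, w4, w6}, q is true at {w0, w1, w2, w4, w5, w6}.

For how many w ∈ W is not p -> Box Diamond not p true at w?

w0: not p is T, Box Diamond not p is F. ✗
w1: not p is F, Box Diamond not p is F. ✓
w2: not p is F, Box Diamond not p is T. ✓
w3: not p is F, Box Diamond not p is T. ✓
w4: not p is F, Box Diamond not p is F. ✓
w5: not p is T, Box Diamond not p is T. ✓
w6: not p is F, Box Diamond not p is T. ✓
Satisfying worlds: {w1, w2, w3, w4, w5, w6}.

6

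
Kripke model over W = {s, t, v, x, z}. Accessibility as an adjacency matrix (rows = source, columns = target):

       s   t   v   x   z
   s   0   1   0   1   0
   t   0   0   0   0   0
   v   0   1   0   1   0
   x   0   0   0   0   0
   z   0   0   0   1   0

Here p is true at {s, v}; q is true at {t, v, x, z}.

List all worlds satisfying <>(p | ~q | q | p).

{s, v, z}

s: successors {t, x}; p | ~q | q | p there: t:T, x:T. ✓
t: no successors, so <>(p | ~q | q | p) fails. ✗
v: successors {t, x}; p | ~q | q | p there: t:T, x:T. ✓
x: no successors, so <>(p | ~q | q | p) fails. ✗
z: successors {x}; p | ~q | q | p there: x:T. ✓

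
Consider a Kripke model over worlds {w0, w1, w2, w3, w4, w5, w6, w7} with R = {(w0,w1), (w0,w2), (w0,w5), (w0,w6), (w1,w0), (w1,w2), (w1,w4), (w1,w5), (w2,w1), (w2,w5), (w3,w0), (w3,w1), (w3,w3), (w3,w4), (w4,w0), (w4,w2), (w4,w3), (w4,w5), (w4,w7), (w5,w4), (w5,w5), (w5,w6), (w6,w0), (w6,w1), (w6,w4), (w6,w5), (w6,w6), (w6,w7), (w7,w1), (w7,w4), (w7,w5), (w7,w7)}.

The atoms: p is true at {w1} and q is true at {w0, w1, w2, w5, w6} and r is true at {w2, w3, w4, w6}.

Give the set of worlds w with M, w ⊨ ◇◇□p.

∅

w0: successors {w1, w2, w5, w6}; ◇□p there: w1:F, w2:F, w5:F, w6:F. ✗
w1: successors {w0, w2, w4, w5}; ◇□p there: w0:F, w2:F, w4:F, w5:F. ✗
w2: successors {w1, w5}; ◇□p there: w1:F, w5:F. ✗
w3: successors {w0, w1, w3, w4}; ◇□p there: w0:F, w1:F, w3:F, w4:F. ✗
w4: successors {w0, w2, w3, w5, w7}; ◇□p there: w0:F, w2:F, w3:F, w5:F, w7:F. ✗
w5: successors {w4, w5, w6}; ◇□p there: w4:F, w5:F, w6:F. ✗
w6: successors {w0, w1, w4, w5, w6, w7}; ◇□p there: w0:F, w1:F, w4:F, w5:F, w6:F, w7:F. ✗
w7: successors {w1, w4, w5, w7}; ◇□p there: w1:F, w4:F, w5:F, w7:F. ✗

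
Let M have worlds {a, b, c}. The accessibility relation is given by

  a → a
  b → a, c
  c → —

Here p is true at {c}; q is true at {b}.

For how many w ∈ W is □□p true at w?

1

a: successors {a}; □p there: a:F. ✗
b: successors {a, c}; □p there: a:F, c:T. ✗
c: no successors, so □□p holds vacuously. ✓
Satisfying worlds: {c}.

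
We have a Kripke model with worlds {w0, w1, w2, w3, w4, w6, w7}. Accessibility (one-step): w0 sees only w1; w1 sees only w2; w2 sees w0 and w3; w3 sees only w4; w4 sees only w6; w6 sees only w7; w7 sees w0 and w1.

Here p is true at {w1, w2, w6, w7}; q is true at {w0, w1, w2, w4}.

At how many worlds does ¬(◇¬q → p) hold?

w0: ◇¬q → p is T. ✗
w1: ◇¬q → p is T. ✗
w2: ◇¬q → p is T. ✗
w3: ◇¬q → p is T. ✗
w4: ◇¬q → p is F. ✓
w6: ◇¬q → p is T. ✗
w7: ◇¬q → p is T. ✗
Satisfying worlds: {w4}.

1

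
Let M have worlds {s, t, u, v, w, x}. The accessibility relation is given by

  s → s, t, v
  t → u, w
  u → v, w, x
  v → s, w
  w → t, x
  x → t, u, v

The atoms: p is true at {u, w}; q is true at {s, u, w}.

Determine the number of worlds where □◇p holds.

s: successors {s, t, v}; ◇p there: s:F, t:T, v:T. ✗
t: successors {u, w}; ◇p there: u:T, w:F. ✗
u: successors {v, w, x}; ◇p there: v:T, w:F, x:T. ✗
v: successors {s, w}; ◇p there: s:F, w:F. ✗
w: successors {t, x}; ◇p there: t:T, x:T. ✓
x: successors {t, u, v}; ◇p there: t:T, u:T, v:T. ✓
Satisfying worlds: {w, x}.

2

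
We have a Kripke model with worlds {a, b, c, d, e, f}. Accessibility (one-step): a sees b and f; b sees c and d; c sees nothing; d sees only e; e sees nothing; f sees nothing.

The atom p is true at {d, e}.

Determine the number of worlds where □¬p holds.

4

a: successors {b, f}; ¬p there: b:T, f:T. ✓
b: successors {c, d}; ¬p there: c:T, d:F. ✗
c: no successors, so □¬p holds vacuously. ✓
d: successors {e}; ¬p there: e:F. ✗
e: no successors, so □¬p holds vacuously. ✓
f: no successors, so □¬p holds vacuously. ✓
Satisfying worlds: {a, c, e, f}.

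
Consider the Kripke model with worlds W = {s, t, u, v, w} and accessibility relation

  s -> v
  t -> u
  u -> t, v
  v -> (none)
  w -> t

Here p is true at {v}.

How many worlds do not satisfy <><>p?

s: successors {v}; <>p there: v:F. ✗
t: successors {u}; <>p there: u:T. ✓
u: successors {t, v}; <>p there: t:F, v:F. ✗
v: no successors, so <><>p fails. ✗
w: successors {t}; <>p there: t:F. ✗
Satisfying worlds: {t}.
So <><>p fails at the other 4 worlds.

4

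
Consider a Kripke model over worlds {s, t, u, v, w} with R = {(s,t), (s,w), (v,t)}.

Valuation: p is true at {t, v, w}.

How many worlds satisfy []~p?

3

s: successors {t, w}; ~p there: t:F, w:F. ✗
t: no successors, so []~p holds vacuously. ✓
u: no successors, so []~p holds vacuously. ✓
v: successors {t}; ~p there: t:F. ✗
w: no successors, so []~p holds vacuously. ✓
Satisfying worlds: {t, u, w}.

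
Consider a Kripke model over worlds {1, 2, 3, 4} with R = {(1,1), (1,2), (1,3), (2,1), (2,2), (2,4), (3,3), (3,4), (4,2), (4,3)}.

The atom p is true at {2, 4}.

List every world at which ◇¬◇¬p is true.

∅

1: successors {1, 2, 3}; ¬◇¬p there: 1:F, 2:F, 3:F. ✗
2: successors {1, 2, 4}; ¬◇¬p there: 1:F, 2:F, 4:F. ✗
3: successors {3, 4}; ¬◇¬p there: 3:F, 4:F. ✗
4: successors {2, 3}; ¬◇¬p there: 2:F, 3:F. ✗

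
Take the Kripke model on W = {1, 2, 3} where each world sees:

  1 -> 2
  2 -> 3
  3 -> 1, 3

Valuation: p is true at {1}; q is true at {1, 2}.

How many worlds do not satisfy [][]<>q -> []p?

1: [][]<>q is T, []p is F. ✗
2: [][]<>q is T, []p is F. ✗
3: [][]<>q is F, []p is F. ✓
Satisfying worlds: {3}.
So [][]<>q -> []p fails at the other 2 worlds.

2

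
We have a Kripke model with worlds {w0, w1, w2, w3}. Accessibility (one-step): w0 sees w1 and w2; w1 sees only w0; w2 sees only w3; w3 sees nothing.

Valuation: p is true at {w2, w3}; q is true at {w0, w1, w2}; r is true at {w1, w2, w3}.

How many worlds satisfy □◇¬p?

2

w0: successors {w1, w2}; ◇¬p there: w1:T, w2:F. ✗
w1: successors {w0}; ◇¬p there: w0:T. ✓
w2: successors {w3}; ◇¬p there: w3:F. ✗
w3: no successors, so □◇¬p holds vacuously. ✓
Satisfying worlds: {w1, w3}.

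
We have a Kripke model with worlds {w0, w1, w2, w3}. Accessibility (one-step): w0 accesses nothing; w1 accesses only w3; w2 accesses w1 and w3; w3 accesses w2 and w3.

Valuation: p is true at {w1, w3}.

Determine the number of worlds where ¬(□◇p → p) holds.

2

w0: □◇p → p is F. ✓
w1: □◇p → p is T. ✗
w2: □◇p → p is F. ✓
w3: □◇p → p is T. ✗
Satisfying worlds: {w0, w2}.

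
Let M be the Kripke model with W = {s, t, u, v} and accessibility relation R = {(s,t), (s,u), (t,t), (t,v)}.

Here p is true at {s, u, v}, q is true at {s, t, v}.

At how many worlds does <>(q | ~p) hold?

s: successors {t, u}; q | ~p there: t:T, u:F. ✓
t: successors {t, v}; q | ~p there: t:T, v:T. ✓
u: no successors, so <>(q | ~p) fails. ✗
v: no successors, so <>(q | ~p) fails. ✗
Satisfying worlds: {s, t}.

2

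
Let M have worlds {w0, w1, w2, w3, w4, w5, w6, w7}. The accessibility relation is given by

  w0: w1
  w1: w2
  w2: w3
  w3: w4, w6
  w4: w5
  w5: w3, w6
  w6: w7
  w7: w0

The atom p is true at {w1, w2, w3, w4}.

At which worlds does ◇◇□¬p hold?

{w2, w3, w4, w5}

w0: successors {w1}; ◇□¬p there: w1:F. ✗
w1: successors {w2}; ◇□¬p there: w2:F. ✗
w2: successors {w3}; ◇□¬p there: w3:T. ✓
w3: successors {w4, w6}; ◇□¬p there: w4:F, w6:T. ✓
w4: successors {w5}; ◇□¬p there: w5:T. ✓
w5: successors {w3, w6}; ◇□¬p there: w3:T, w6:T. ✓
w6: successors {w7}; ◇□¬p there: w7:F. ✗
w7: successors {w0}; ◇□¬p there: w0:F. ✗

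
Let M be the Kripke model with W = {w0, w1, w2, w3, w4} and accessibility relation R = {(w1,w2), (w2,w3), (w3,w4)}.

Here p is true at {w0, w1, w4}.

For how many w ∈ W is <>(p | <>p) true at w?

2

w0: no successors, so <>(p | <>p) fails. ✗
w1: successors {w2}; p | <>p there: w2:F. ✗
w2: successors {w3}; p | <>p there: w3:T. ✓
w3: successors {w4}; p | <>p there: w4:T. ✓
w4: no successors, so <>(p | <>p) fails. ✗
Satisfying worlds: {w2, w3}.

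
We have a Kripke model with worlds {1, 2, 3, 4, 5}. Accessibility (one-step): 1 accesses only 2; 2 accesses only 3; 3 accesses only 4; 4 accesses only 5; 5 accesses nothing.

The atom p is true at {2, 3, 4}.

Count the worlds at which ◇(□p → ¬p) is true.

1: successors {2}; □p → ¬p there: 2:F. ✗
2: successors {3}; □p → ¬p there: 3:F. ✗
3: successors {4}; □p → ¬p there: 4:T. ✓
4: successors {5}; □p → ¬p there: 5:T. ✓
5: no successors, so ◇(□p → ¬p) fails. ✗
Satisfying worlds: {3, 4}.

2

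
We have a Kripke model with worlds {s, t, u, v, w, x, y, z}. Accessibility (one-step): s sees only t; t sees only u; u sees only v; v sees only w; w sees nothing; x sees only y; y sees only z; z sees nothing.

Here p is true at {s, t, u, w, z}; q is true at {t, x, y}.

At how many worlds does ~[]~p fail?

s: []~p is F. ✓
t: []~p is F. ✓
u: []~p is T. ✗
v: []~p is F. ✓
w: []~p is T. ✗
x: []~p is T. ✗
y: []~p is F. ✓
z: []~p is T. ✗
Satisfying worlds: {s, t, v, y}.
So ~[]~p fails at the other 4 worlds.

4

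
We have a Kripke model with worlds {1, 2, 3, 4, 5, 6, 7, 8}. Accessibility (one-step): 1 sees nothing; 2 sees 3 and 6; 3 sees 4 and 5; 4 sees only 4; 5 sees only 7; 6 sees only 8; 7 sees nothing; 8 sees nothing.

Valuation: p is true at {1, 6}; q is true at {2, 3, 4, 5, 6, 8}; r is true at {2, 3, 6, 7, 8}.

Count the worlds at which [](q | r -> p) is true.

1: no successors, so [](q | r -> p) holds vacuously. ✓
2: successors {3, 6}; q | r -> p there: 3:F, 6:T. ✗
3: successors {4, 5}; q | r -> p there: 4:F, 5:F. ✗
4: successors {4}; q | r -> p there: 4:F. ✗
5: successors {7}; q | r -> p there: 7:F. ✗
6: successors {8}; q | r -> p there: 8:F. ✗
7: no successors, so [](q | r -> p) holds vacuously. ✓
8: no successors, so [](q | r -> p) holds vacuously. ✓
Satisfying worlds: {1, 7, 8}.

3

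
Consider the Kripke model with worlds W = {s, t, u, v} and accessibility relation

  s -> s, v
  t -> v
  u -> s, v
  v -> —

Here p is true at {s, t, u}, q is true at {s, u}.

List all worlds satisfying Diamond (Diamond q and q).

s: successors {s, v}; Diamond q and q there: s:T, v:F. ✓
t: successors {v}; Diamond q and q there: v:F. ✗
u: successors {s, v}; Diamond q and q there: s:T, v:F. ✓
v: no successors, so Diamond (Diamond q and q) fails. ✗

{s, u}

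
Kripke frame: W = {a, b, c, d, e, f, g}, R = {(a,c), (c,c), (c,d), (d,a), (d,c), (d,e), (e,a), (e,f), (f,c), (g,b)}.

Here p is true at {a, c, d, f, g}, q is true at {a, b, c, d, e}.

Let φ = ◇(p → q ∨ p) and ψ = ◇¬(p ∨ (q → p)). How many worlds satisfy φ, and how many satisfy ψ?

For ◇(p → q ∨ p):
a: successors {c}; p → q ∨ p there: c:T. ✓
b: no successors, so ◇(p → q ∨ p) fails. ✗
c: successors {c, d}; p → q ∨ p there: c:T, d:T. ✓
d: successors {a, c, e}; p → q ∨ p there: a:T, c:T, e:T. ✓
e: successors {a, f}; p → q ∨ p there: a:T, f:T. ✓
f: successors {c}; p → q ∨ p there: c:T. ✓
g: successors {b}; p → q ∨ p there: b:T. ✓
— 6 worlds.
For ◇¬(p ∨ (q → p)):
a: successors {c}; ¬(p ∨ (q → p)) there: c:F. ✗
b: no successors, so ◇¬(p ∨ (q → p)) fails. ✗
c: successors {c, d}; ¬(p ∨ (q → p)) there: c:F, d:F. ✗
d: successors {a, c, e}; ¬(p ∨ (q → p)) there: a:F, c:F, e:T. ✓
e: successors {a, f}; ¬(p ∨ (q → p)) there: a:F, f:F. ✗
f: successors {c}; ¬(p ∨ (q → p)) there: c:F. ✗
g: successors {b}; ¬(p ∨ (q → p)) there: b:T. ✓
— 2 worlds.

6 and 2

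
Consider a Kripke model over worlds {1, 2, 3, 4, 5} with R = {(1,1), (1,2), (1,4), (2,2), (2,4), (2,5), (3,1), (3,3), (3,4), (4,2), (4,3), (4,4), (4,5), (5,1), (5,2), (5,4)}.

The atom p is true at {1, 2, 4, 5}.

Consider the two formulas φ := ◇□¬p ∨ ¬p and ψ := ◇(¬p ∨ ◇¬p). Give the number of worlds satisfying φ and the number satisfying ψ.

1 and 5

For ◇□¬p ∨ ¬p:
1: ◇□¬p is F, ¬p is F. ✗
2: ◇□¬p is F, ¬p is F. ✗
3: ◇□¬p is F, ¬p is T. ✓
4: ◇□¬p is F, ¬p is F. ✗
5: ◇□¬p is F, ¬p is F. ✗
— 1 world.
For ◇(¬p ∨ ◇¬p):
1: successors {1, 2, 4}; ¬p ∨ ◇¬p there: 1:F, 2:F, 4:T. ✓
2: successors {2, 4, 5}; ¬p ∨ ◇¬p there: 2:F, 4:T, 5:F. ✓
3: successors {1, 3, 4}; ¬p ∨ ◇¬p there: 1:F, 3:T, 4:T. ✓
4: successors {2, 3, 4, 5}; ¬p ∨ ◇¬p there: 2:F, 3:T, 4:T, 5:F. ✓
5: successors {1, 2, 4}; ¬p ∨ ◇¬p there: 1:F, 2:F, 4:T. ✓
— 5 worlds.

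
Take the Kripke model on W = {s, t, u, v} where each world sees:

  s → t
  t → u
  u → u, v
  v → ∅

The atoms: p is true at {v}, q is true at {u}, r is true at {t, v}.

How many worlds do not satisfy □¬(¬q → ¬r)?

2

s: successors {t}; ¬(¬q → ¬r) there: t:T. ✓
t: successors {u}; ¬(¬q → ¬r) there: u:F. ✗
u: successors {u, v}; ¬(¬q → ¬r) there: u:F, v:T. ✗
v: no successors, so □¬(¬q → ¬r) holds vacuously. ✓
Satisfying worlds: {s, v}.
So □¬(¬q → ¬r) fails at the other 2 worlds.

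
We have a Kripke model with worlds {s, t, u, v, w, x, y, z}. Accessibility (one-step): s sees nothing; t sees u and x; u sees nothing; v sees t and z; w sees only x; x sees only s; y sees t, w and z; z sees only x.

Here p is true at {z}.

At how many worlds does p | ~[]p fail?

2

s: p is F, ~[]p is F. ✗
t: p is F, ~[]p is T. ✓
u: p is F, ~[]p is F. ✗
v: p is F, ~[]p is T. ✓
w: p is F, ~[]p is T. ✓
x: p is F, ~[]p is T. ✓
y: p is F, ~[]p is T. ✓
z: p is T, ~[]p is T. ✓
Satisfying worlds: {t, v, w, x, y, z}.
So p | ~[]p fails at the other 2 worlds.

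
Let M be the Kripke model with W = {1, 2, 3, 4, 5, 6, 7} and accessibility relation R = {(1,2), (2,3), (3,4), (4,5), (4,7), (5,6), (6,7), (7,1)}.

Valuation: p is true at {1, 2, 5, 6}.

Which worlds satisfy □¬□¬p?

{3, 4, 6, 7}

1: successors {2}; ¬□¬p there: 2:F. ✗
2: successors {3}; ¬□¬p there: 3:F. ✗
3: successors {4}; ¬□¬p there: 4:T. ✓
4: successors {5, 7}; ¬□¬p there: 5:T, 7:T. ✓
5: successors {6}; ¬□¬p there: 6:F. ✗
6: successors {7}; ¬□¬p there: 7:T. ✓
7: successors {1}; ¬□¬p there: 1:T. ✓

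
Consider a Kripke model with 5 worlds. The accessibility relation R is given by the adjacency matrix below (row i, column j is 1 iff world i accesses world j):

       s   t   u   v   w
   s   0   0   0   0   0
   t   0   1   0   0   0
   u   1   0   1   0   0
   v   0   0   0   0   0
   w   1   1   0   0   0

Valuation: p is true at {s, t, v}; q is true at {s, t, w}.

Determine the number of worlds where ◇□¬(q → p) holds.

s: no successors, so ◇□¬(q → p) fails. ✗
t: successors {t}; □¬(q → p) there: t:F. ✗
u: successors {s, u}; □¬(q → p) there: s:T, u:F. ✓
v: no successors, so ◇□¬(q → p) fails. ✗
w: successors {s, t}; □¬(q → p) there: s:T, t:F. ✓
Satisfying worlds: {u, w}.

2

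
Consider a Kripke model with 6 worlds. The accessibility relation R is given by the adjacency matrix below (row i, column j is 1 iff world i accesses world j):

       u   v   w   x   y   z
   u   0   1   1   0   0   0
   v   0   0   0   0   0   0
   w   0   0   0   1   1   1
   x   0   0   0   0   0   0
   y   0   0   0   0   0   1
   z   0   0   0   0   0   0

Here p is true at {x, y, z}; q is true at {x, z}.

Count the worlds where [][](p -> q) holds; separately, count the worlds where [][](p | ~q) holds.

For [][](p -> q):
u: successors {v, w}; [](p -> q) there: v:T, w:F. ✗
v: no successors, so [][](p -> q) holds vacuously. ✓
w: successors {x, y, z}; [](p -> q) there: x:T, y:T, z:T. ✓
x: no successors, so [][](p -> q) holds vacuously. ✓
y: successors {z}; [](p -> q) there: z:T. ✓
z: no successors, so [][](p -> q) holds vacuously. ✓
— 5 worlds.
For [][](p | ~q):
u: successors {v, w}; [](p | ~q) there: v:T, w:T. ✓
v: no successors, so [][](p | ~q) holds vacuously. ✓
w: successors {x, y, z}; [](p | ~q) there: x:T, y:T, z:T. ✓
x: no successors, so [][](p | ~q) holds vacuously. ✓
y: successors {z}; [](p | ~q) there: z:T. ✓
z: no successors, so [][](p | ~q) holds vacuously. ✓
— 6 worlds.

5 and 6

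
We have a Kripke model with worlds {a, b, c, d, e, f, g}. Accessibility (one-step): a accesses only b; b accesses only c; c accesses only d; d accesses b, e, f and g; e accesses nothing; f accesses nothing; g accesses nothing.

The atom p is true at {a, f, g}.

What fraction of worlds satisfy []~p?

6/7

a: successors {b}; ~p there: b:T. ✓
b: successors {c}; ~p there: c:T. ✓
c: successors {d}; ~p there: d:T. ✓
d: successors {b, e, f, g}; ~p there: b:T, e:T, f:F, g:F. ✗
e: no successors, so []~p holds vacuously. ✓
f: no successors, so []~p holds vacuously. ✓
g: no successors, so []~p holds vacuously. ✓
That's 6 of 7 worlds, so 6/7.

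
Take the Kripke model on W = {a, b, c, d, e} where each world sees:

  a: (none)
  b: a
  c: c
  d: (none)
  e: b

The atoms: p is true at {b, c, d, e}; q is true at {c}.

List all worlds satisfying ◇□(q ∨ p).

a: no successors, so ◇□(q ∨ p) fails. ✗
b: successors {a}; □(q ∨ p) there: a:T. ✓
c: successors {c}; □(q ∨ p) there: c:T. ✓
d: no successors, so ◇□(q ∨ p) fails. ✗
e: successors {b}; □(q ∨ p) there: b:F. ✗

{b, c}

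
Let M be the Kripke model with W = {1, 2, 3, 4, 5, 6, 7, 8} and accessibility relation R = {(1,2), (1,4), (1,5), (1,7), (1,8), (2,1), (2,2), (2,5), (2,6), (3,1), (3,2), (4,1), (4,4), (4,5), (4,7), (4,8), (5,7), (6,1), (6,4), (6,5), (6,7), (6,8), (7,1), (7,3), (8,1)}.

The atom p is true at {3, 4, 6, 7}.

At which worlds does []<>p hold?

{2, 3, 5, 8}

1: successors {2, 4, 5, 7, 8}; <>p there: 2:T, 4:T, 5:T, 7:T, 8:F. ✗
2: successors {1, 2, 5, 6}; <>p there: 1:T, 2:T, 5:T, 6:T. ✓
3: successors {1, 2}; <>p there: 1:T, 2:T. ✓
4: successors {1, 4, 5, 7, 8}; <>p there: 1:T, 4:T, 5:T, 7:T, 8:F. ✗
5: successors {7}; <>p there: 7:T. ✓
6: successors {1, 4, 5, 7, 8}; <>p there: 1:T, 4:T, 5:T, 7:T, 8:F. ✗
7: successors {1, 3}; <>p there: 1:T, 3:F. ✗
8: successors {1}; <>p there: 1:T. ✓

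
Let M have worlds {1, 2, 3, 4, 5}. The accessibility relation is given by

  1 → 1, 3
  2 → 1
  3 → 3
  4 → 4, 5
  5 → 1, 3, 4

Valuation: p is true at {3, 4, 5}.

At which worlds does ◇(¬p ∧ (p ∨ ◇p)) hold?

{1, 2, 5}

1: successors {1, 3}; ¬p ∧ (p ∨ ◇p) there: 1:T, 3:F. ✓
2: successors {1}; ¬p ∧ (p ∨ ◇p) there: 1:T. ✓
3: successors {3}; ¬p ∧ (p ∨ ◇p) there: 3:F. ✗
4: successors {4, 5}; ¬p ∧ (p ∨ ◇p) there: 4:F, 5:F. ✗
5: successors {1, 3, 4}; ¬p ∧ (p ∨ ◇p) there: 1:T, 3:F, 4:F. ✓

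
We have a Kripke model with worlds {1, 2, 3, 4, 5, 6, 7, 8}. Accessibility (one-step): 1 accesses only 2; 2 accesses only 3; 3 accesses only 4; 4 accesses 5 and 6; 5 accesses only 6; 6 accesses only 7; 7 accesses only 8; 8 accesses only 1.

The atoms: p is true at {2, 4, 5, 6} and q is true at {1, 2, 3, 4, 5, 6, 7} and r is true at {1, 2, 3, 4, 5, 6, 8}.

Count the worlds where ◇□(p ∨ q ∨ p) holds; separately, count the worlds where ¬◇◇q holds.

7 and 1

For ◇□(p ∨ q ∨ p):
1: successors {2}; □(p ∨ q ∨ p) there: 2:T. ✓
2: successors {3}; □(p ∨ q ∨ p) there: 3:T. ✓
3: successors {4}; □(p ∨ q ∨ p) there: 4:T. ✓
4: successors {5, 6}; □(p ∨ q ∨ p) there: 5:T, 6:T. ✓
5: successors {6}; □(p ∨ q ∨ p) there: 6:T. ✓
6: successors {7}; □(p ∨ q ∨ p) there: 7:F. ✗
7: successors {8}; □(p ∨ q ∨ p) there: 8:T. ✓
8: successors {1}; □(p ∨ q ∨ p) there: 1:T. ✓
— 7 worlds.
For ¬◇◇q:
1: ◇◇q is T. ✗
2: ◇◇q is T. ✗
3: ◇◇q is T. ✗
4: ◇◇q is T. ✗
5: ◇◇q is T. ✗
6: ◇◇q is F. ✓
7: ◇◇q is T. ✗
8: ◇◇q is T. ✗
— 1 world.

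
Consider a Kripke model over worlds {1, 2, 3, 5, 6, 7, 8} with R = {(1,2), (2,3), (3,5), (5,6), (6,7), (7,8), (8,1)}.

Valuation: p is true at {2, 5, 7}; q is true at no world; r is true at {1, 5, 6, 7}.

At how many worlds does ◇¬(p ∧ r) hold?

5

1: successors {2}; ¬(p ∧ r) there: 2:T. ✓
2: successors {3}; ¬(p ∧ r) there: 3:T. ✓
3: successors {5}; ¬(p ∧ r) there: 5:F. ✗
5: successors {6}; ¬(p ∧ r) there: 6:T. ✓
6: successors {7}; ¬(p ∧ r) there: 7:F. ✗
7: successors {8}; ¬(p ∧ r) there: 8:T. ✓
8: successors {1}; ¬(p ∧ r) there: 1:T. ✓
Satisfying worlds: {1, 2, 5, 7, 8}.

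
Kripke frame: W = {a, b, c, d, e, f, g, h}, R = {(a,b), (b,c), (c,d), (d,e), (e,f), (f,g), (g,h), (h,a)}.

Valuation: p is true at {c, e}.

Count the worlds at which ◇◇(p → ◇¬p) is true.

a: successors {b}; ◇(p → ◇¬p) there: b:T. ✓
b: successors {c}; ◇(p → ◇¬p) there: c:T. ✓
c: successors {d}; ◇(p → ◇¬p) there: d:T. ✓
d: successors {e}; ◇(p → ◇¬p) there: e:T. ✓
e: successors {f}; ◇(p → ◇¬p) there: f:T. ✓
f: successors {g}; ◇(p → ◇¬p) there: g:T. ✓
g: successors {h}; ◇(p → ◇¬p) there: h:T. ✓
h: successors {a}; ◇(p → ◇¬p) there: a:T. ✓
Satisfying worlds: {a, b, c, d, e, f, g, h}.

8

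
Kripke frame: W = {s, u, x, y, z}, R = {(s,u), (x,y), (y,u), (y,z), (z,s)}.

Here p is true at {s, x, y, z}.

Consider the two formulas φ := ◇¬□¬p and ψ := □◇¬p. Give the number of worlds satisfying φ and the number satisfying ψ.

2 and 3

For ◇¬□¬p:
s: successors {u}; ¬□¬p there: u:F. ✗
u: no successors, so ◇¬□¬p fails. ✗
x: successors {y}; ¬□¬p there: y:T. ✓
y: successors {u, z}; ¬□¬p there: u:F, z:T. ✓
z: successors {s}; ¬□¬p there: s:F. ✗
— 2 worlds.
For □◇¬p:
s: successors {u}; ◇¬p there: u:F. ✗
u: no successors, so □◇¬p holds vacuously. ✓
x: successors {y}; ◇¬p there: y:T. ✓
y: successors {u, z}; ◇¬p there: u:F, z:F. ✗
z: successors {s}; ◇¬p there: s:T. ✓
— 3 worlds.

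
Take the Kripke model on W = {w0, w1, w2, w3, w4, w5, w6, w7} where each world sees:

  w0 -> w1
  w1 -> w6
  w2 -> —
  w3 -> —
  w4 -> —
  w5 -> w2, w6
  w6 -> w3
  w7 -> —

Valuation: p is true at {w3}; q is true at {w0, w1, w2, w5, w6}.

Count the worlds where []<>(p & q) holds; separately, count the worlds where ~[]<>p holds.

For []<>(p & q):
w0: successors {w1}; <>(p & q) there: w1:F. ✗
w1: successors {w6}; <>(p & q) there: w6:F. ✗
w2: no successors, so []<>(p & q) holds vacuously. ✓
w3: no successors, so []<>(p & q) holds vacuously. ✓
w4: no successors, so []<>(p & q) holds vacuously. ✓
w5: successors {w2, w6}; <>(p & q) there: w2:F, w6:F. ✗
w6: successors {w3}; <>(p & q) there: w3:F. ✗
w7: no successors, so []<>(p & q) holds vacuously. ✓
— 4 worlds.
For ~[]<>p:
w0: []<>p is F. ✓
w1: []<>p is T. ✗
w2: []<>p is T. ✗
w3: []<>p is T. ✗
w4: []<>p is T. ✗
w5: []<>p is F. ✓
w6: []<>p is F. ✓
w7: []<>p is T. ✗
— 3 worlds.

4 and 3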